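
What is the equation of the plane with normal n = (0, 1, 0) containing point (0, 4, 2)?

The plane through P with normal n = (a, b, c) satisfies n·(r - P) = 0,
i.e. ax + by + cz = a·x₀ + b·y₀ + c·z₀.
d = 0·0 + 1·4 + 0·2
  = 0 + 4 + 0
  = 4
Equation: y = 4

y = 4


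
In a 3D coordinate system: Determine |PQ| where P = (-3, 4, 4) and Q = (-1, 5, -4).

d = √[(x₂-x₁)² + (y₂-y₁)² + (z₂-z₁)²]
  = √[2² + 1² + (-8)²]
  = √[4 + 1 + 64]
  = √69
  ≈ 8.307

8.307


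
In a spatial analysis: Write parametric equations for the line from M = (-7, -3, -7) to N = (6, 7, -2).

Direction vector d = N - M = (6 + 7, 7 + 3, -2 + 7) = (13, 10, 5)
Parametric form r = M + t·d:
x = -7 + 13t, y = -3 + 10t, z = -7 + 5t

x = -7 + 13t, y = -3 + 10t, z = -7 + 5t


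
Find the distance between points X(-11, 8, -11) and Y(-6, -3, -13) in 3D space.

d = √[(x₂-x₁)² + (y₂-y₁)² + (z₂-z₁)²]
  = √[5² + (-11)² + (-2)²]
  = √[25 + 121 + 4]
  = √150
  ≈ 12.25

12.25


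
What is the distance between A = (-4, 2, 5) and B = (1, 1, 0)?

d = √[(x₂-x₁)² + (y₂-y₁)² + (z₂-z₁)²]
  = √[5² + (-1)² + (-5)²]
  = √[25 + 1 + 25]
  = √51
  ≈ 7.141

7.141


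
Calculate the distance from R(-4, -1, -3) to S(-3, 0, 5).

d = √[(x₂-x₁)² + (y₂-y₁)² + (z₂-z₁)²]
  = √[1² + 1² + 8²]
  = √[1 + 1 + 64]
  = √66
  ≈ 8.124

8.124


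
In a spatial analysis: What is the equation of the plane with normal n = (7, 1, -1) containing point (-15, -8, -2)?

The plane through P with normal n = (a, b, c) satisfies n·(r - P) = 0,
i.e. ax + by + cz = a·x₀ + b·y₀ + c·z₀.
d = 7·(-15) + 1·(-8) + (-1)·(-2)
  = -105 - 8 + 2
  = -111
Equation: 7x + y - z = -111

7x + y - z = -111


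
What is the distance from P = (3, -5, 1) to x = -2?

distance = |a·x₀ + b·y₀ + c·z₀ - d| / √(a² + b² + c²)
  = |1·3 + 0·(-5) + 0·1 - (-2)| / √(1² + 0² + 0²)
  = |3 + 0 + 0 + 2| / √(1 + 0 + 0)
  = |5| / √1
  = 5 / 1
  ≈ 5

5


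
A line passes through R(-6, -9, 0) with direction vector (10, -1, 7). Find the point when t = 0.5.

P(t) = R + t·d
  = (-6 + 10·0.5, -9 + (-1)·0.5, 0 + 7·0.5)
  = (-6 + 5, -9 - 0.5, 0 + 3.5)
  = (-1, -9.5, 3.5)

(-1, -9.5, 3.5)


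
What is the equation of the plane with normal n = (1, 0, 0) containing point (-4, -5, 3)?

The plane through P with normal n = (a, b, c) satisfies n·(r - P) = 0,
i.e. ax + by + cz = a·x₀ + b·y₀ + c·z₀.
d = 1·(-4) + 0·(-5) + 0·3
  = -4 + 0 + 0
  = -4
Equation: x = -4

x = -4


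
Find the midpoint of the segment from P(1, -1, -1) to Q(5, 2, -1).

M = ((x₁+x₂)/2, (y₁+y₂)/2, (z₁+z₂)/2)
  = ((1 + 5)/2, (-1 + 2)/2, (-1 - 1)/2)
  = (6/2, 1/2, -2/2)
  = (3, 0.5, -1)

(3, 0.5, -1)


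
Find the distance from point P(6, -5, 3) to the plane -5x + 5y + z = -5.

distance = |a·x₀ + b·y₀ + c·z₀ - d| / √(a² + b² + c²)
  = |(-5)·6 + 5·(-5) + 1·3 - (-5)| / √((-5)² + 5² + 1²)
  = |-30 - 25 + 3 + 5| / √(25 + 25 + 1)
  = |-47| / √51
  = 47 / 7.141
  ≈ 6.581

6.581


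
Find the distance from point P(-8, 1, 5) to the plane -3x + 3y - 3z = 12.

distance = |a·x₀ + b·y₀ + c·z₀ - d| / √(a² + b² + c²)
  = |(-3)·(-8) + 3·1 + (-3)·5 - 12| / √((-3)² + 3² + (-3)²)
  = |24 + 3 - 15 - 12| / √(9 + 9 + 9)
  = |0| / √27
  = 0 / 5.196
  ≈ 0

0


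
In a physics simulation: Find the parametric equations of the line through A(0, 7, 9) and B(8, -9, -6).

Direction vector d = B - A = (8 + 0, -9 - 7, -6 - 9) = (8, -16, -15)
Parametric form r = A + t·d:
x = 0 + 8t, y = 7 - 16t, z = 9 - 15t

x = 0 + 8t, y = 7 - 16t, z = 9 - 15t


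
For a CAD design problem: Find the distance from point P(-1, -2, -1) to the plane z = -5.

distance = |a·x₀ + b·y₀ + c·z₀ - d| / √(a² + b² + c²)
  = |0·(-1) + 0·(-2) + 1·(-1) - (-5)| / √(0² + 0² + 1²)
  = |0 + 0 - 1 + 5| / √(0 + 0 + 1)
  = |4| / √1
  = 4 / 1
  ≈ 4

4


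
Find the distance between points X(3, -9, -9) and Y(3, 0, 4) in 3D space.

d = √[(x₂-x₁)² + (y₂-y₁)² + (z₂-z₁)²]
  = √[0² + 9² + 13²]
  = √[0 + 81 + 169]
  = √250
  ≈ 15.81

15.81


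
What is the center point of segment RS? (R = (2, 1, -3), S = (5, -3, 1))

M = ((x₁+x₂)/2, (y₁+y₂)/2, (z₁+z₂)/2)
  = ((2 + 5)/2, (1 - 3)/2, (-3 + 1)/2)
  = (7/2, -2/2, -2/2)
  = (3.5, -1, -1)

(3.5, -1, -1)


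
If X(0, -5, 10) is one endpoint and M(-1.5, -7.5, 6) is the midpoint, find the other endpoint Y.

Y = 2M - X
  = (2·(-1.5) - 0, 2·(-7.5) - (-5), 2·6 - 10)
  = (-3 + 0, -15 + 5, 12 - 10)
  = (-3, -10, 2)

(-3, -10, 2)


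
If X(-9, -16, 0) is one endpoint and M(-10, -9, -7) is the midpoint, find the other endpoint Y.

Y = 2M - X
  = (2·(-10) - (-9), 2·(-9) - (-16), 2·(-7) - 0)
  = (-20 + 9, -18 + 16, -14 + 0)
  = (-11, -2, -14)

(-11, -2, -14)


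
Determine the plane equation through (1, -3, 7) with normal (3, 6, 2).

The plane through P with normal n = (a, b, c) satisfies n·(r - P) = 0,
i.e. ax + by + cz = a·x₀ + b·y₀ + c·z₀.
d = 3·1 + 6·(-3) + 2·7
  = 3 - 18 + 14
  = -1
Equation: 3x + 6y + 2z = -1

3x + 6y + 2z = -1


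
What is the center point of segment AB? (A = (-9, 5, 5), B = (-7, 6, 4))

M = ((x₁+x₂)/2, (y₁+y₂)/2, (z₁+z₂)/2)
  = ((-9 - 7)/2, (5 + 6)/2, (5 + 4)/2)
  = (-16/2, 11/2, 9/2)
  = (-8, 5.5, 4.5)

(-8, 5.5, 4.5)


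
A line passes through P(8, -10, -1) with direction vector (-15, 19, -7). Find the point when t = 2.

P(t) = P + t·d
  = (8 + (-15)·2, -10 + 19·2, -1 + (-7)·2)
  = (8 - 30, -10 + 38, -1 - 14)
  = (-22, 28, -15)

(-22, 28, -15)


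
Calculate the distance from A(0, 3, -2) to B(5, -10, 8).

d = √[(x₂-x₁)² + (y₂-y₁)² + (z₂-z₁)²]
  = √[5² + (-13)² + 10²]
  = √[25 + 169 + 100]
  = √294
  ≈ 17.15

17.15


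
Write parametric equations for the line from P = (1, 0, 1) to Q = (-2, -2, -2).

Direction vector d = Q - P = (-2 - 1, -2 + 0, -2 - 1) = (-3, -2, -3)
Parametric form r = P + t·d:
x = 1 - 3t, y = 0 - 2t, z = 1 - 3t

x = 1 - 3t, y = 0 - 2t, z = 1 - 3t


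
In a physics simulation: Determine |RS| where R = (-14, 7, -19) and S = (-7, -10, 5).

d = √[(x₂-x₁)² + (y₂-y₁)² + (z₂-z₁)²]
  = √[7² + (-17)² + 24²]
  = √[49 + 289 + 576]
  = √914
  ≈ 30.23

30.23


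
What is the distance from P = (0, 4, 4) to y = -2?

distance = |a·x₀ + b·y₀ + c·z₀ - d| / √(a² + b² + c²)
  = |0·0 + 1·4 + 0·4 - (-2)| / √(0² + 1² + 0²)
  = |0 + 4 + 0 + 2| / √(0 + 1 + 0)
  = |6| / √1
  = 6 / 1
  ≈ 6

6


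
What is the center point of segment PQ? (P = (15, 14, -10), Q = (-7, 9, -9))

M = ((x₁+x₂)/2, (y₁+y₂)/2, (z₁+z₂)/2)
  = ((15 - 7)/2, (14 + 9)/2, (-10 - 9)/2)
  = (8/2, 23/2, -19/2)
  = (4, 11.5, -9.5)

(4, 11.5, -9.5)


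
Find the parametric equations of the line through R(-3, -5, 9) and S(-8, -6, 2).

Direction vector d = S - R = (-8 + 3, -6 + 5, 2 - 9) = (-5, -1, -7)
Parametric form r = R + t·d:
x = -3 - 5t, y = -5 - t, z = 9 - 7t

x = -3 - 5t, y = -5 - t, z = 9 - 7t


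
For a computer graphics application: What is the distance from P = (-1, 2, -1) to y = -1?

distance = |a·x₀ + b·y₀ + c·z₀ - d| / √(a² + b² + c²)
  = |0·(-1) + 1·2 + 0·(-1) - (-1)| / √(0² + 1² + 0²)
  = |0 + 2 + 0 + 1| / √(0 + 1 + 0)
  = |3| / √1
  = 3 / 1
  ≈ 3

3


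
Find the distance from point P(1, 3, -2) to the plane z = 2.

distance = |a·x₀ + b·y₀ + c·z₀ - d| / √(a² + b² + c²)
  = |0·1 + 0·3 + 1·(-2) - 2| / √(0² + 0² + 1²)
  = |0 + 0 - 2 - 2| / √(0 + 0 + 1)
  = |-4| / √1
  = 4 / 1
  ≈ 4

4


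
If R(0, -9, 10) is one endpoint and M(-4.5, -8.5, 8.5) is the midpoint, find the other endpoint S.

S = 2M - R
  = (2·(-4.5) - 0, 2·(-8.5) - (-9), 2·8.5 - 10)
  = (-9 + 0, -17 + 9, 17 - 10)
  = (-9, -8, 7)

(-9, -8, 7)


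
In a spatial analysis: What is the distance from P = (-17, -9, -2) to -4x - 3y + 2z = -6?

distance = |a·x₀ + b·y₀ + c·z₀ - d| / √(a² + b² + c²)
  = |(-4)·(-17) + (-3)·(-9) + 2·(-2) - (-6)| / √((-4)² + (-3)² + 2²)
  = |68 + 27 - 4 + 6| / √(16 + 9 + 4)
  = |97| / √29
  = 97 / 5.385
  ≈ 18.01

18.01


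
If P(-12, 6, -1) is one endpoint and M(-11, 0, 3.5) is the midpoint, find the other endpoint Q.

Q = 2M - P
  = (2·(-11) - (-12), 2·0 - 6, 2·3.5 - (-1))
  = (-22 + 12, 0 - 6, 7 + 1)
  = (-10, -6, 8)

(-10, -6, 8)


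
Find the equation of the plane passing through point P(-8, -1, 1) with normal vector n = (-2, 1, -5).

The plane through P with normal n = (a, b, c) satisfies n·(r - P) = 0,
i.e. ax + by + cz = a·x₀ + b·y₀ + c·z₀.
d = (-2)·(-8) + 1·(-1) + (-5)·1
  = 16 - 1 - 5
  = 10
Equation: -2x + y - 5z = 10

-2x + y - 5z = 10


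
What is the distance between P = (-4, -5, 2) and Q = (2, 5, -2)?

d = √[(x₂-x₁)² + (y₂-y₁)² + (z₂-z₁)²]
  = √[6² + 10² + (-4)²]
  = √[36 + 100 + 16]
  = √152
  ≈ 12.33

12.33


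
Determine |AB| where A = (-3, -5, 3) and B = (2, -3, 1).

d = √[(x₂-x₁)² + (y₂-y₁)² + (z₂-z₁)²]
  = √[5² + 2² + (-2)²]
  = √[25 + 4 + 4]
  = √33
  ≈ 5.745

5.745


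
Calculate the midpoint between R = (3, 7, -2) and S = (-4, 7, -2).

M = ((x₁+x₂)/2, (y₁+y₂)/2, (z₁+z₂)/2)
  = ((3 - 4)/2, (7 + 7)/2, (-2 - 2)/2)
  = (-1/2, 14/2, -4/2)
  = (-0.5, 7, -2)

(-0.5, 7, -2)


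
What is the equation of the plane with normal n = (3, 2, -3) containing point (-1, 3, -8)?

The plane through P with normal n = (a, b, c) satisfies n·(r - P) = 0,
i.e. ax + by + cz = a·x₀ + b·y₀ + c·z₀.
d = 3·(-1) + 2·3 + (-3)·(-8)
  = -3 + 6 + 24
  = 27
Equation: 3x + 2y - 3z = 27

3x + 2y - 3z = 27


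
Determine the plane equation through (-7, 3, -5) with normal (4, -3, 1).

The plane through P with normal n = (a, b, c) satisfies n·(r - P) = 0,
i.e. ax + by + cz = a·x₀ + b·y₀ + c·z₀.
d = 4·(-7) + (-3)·3 + 1·(-5)
  = -28 - 9 - 5
  = -42
Equation: 4x - 3y + z = -42

4x - 3y + z = -42


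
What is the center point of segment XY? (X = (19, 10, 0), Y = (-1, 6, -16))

M = ((x₁+x₂)/2, (y₁+y₂)/2, (z₁+z₂)/2)
  = ((19 - 1)/2, (10 + 6)/2, (0 - 16)/2)
  = (18/2, 16/2, -16/2)
  = (9, 8, -8)

(9, 8, -8)


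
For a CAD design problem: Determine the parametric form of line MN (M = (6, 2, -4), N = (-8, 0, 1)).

Direction vector d = N - M = (-8 - 6, 0 - 2, 1 + 4) = (-14, -2, 5)
Parametric form r = M + t·d:
x = 6 - 14t, y = 2 - 2t, z = -4 + 5t

x = 6 - 14t, y = 2 - 2t, z = -4 + 5t


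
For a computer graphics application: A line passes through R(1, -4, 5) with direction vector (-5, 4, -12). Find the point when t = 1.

P(t) = R + t·d
  = (1 + (-5)·1, -4 + 4·1, 5 + (-12)·1)
  = (1 - 5, -4 + 4, 5 - 12)
  = (-4, 0, -7)

(-4, 0, -7)


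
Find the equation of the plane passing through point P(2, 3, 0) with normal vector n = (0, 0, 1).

The plane through P with normal n = (a, b, c) satisfies n·(r - P) = 0,
i.e. ax + by + cz = a·x₀ + b·y₀ + c·z₀.
d = 0·2 + 0·3 + 1·0
  = 0 + 0 + 0
  = 0
Equation: z = 0

z = 0


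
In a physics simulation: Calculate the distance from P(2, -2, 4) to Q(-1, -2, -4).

d = √[(x₂-x₁)² + (y₂-y₁)² + (z₂-z₁)²]
  = √[(-3)² + 0² + (-8)²]
  = √[9 + 0 + 64]
  = √73
  ≈ 8.544

8.544


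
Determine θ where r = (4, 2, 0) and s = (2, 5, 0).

r·s = 4·2 + 2·5 + 0·0 = 8 + 10 + 0 = 18
|r| = √(4² + 2² + 0²) = √20 ≈ 4.472
|s| = √(2² + 5² + 0²) = √29 ≈ 5.385
cos θ = (r·s)/(|r||s|) = 18/(4.472·5.385) ≈ 0.7474
θ = arccos(0.7474) ≈ 41.63°

41.63°


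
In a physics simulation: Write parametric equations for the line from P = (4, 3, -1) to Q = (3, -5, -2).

Direction vector d = Q - P = (3 - 4, -5 - 3, -2 + 1) = (-1, -8, -1)
Parametric form r = P + t·d:
x = 4 - t, y = 3 - 8t, z = -1 - t

x = 4 - t, y = 3 - 8t, z = -1 - t


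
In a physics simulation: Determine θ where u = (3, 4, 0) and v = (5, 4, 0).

u·v = 3·5 + 4·4 + 0·0 = 15 + 16 + 0 = 31
|u| = √(3² + 4² + 0²) = √25 ≈ 5
|v| = √(5² + 4² + 0²) = √41 ≈ 6.403
cos θ = (u·v)/(|u||v|) = 31/(5·6.403) ≈ 0.9683
θ = arccos(0.9683) ≈ 14.47°

14.47°


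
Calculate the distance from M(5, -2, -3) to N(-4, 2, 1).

d = √[(x₂-x₁)² + (y₂-y₁)² + (z₂-z₁)²]
  = √[(-9)² + 4² + 4²]
  = √[81 + 16 + 16]
  = √113
  ≈ 10.63

10.63


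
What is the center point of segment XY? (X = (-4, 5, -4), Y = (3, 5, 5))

M = ((x₁+x₂)/2, (y₁+y₂)/2, (z₁+z₂)/2)
  = ((-4 + 3)/2, (5 + 5)/2, (-4 + 5)/2)
  = (-1/2, 10/2, 1/2)
  = (-0.5, 5, 0.5)

(-0.5, 5, 0.5)


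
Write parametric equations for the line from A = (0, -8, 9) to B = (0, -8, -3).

Direction vector d = B - A = (0 + 0, -8 + 8, -3 - 9) = (0, 0, -12)
Parametric form r = A + t·d:
x = 0, y = -8, z = 9 - 12t

x = 0, y = -8, z = 9 - 12t


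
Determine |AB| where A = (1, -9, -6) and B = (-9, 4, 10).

d = √[(x₂-x₁)² + (y₂-y₁)² + (z₂-z₁)²]
  = √[(-10)² + 13² + 16²]
  = √[100 + 169 + 256]
  = √525
  ≈ 22.91

22.91


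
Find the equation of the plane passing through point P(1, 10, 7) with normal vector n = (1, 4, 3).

The plane through P with normal n = (a, b, c) satisfies n·(r - P) = 0,
i.e. ax + by + cz = a·x₀ + b·y₀ + c·z₀.
d = 1·1 + 4·10 + 3·7
  = 1 + 40 + 21
  = 62
Equation: x + 4y + 3z = 62

x + 4y + 3z = 62


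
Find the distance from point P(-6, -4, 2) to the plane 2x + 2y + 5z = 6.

distance = |a·x₀ + b·y₀ + c·z₀ - d| / √(a² + b² + c²)
  = |2·(-6) + 2·(-4) + 5·2 - 6| / √(2² + 2² + 5²)
  = |-12 - 8 + 10 - 6| / √(4 + 4 + 25)
  = |-16| / √33
  = 16 / 5.745
  ≈ 2.785

2.785


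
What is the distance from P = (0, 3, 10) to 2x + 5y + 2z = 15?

distance = |a·x₀ + b·y₀ + c·z₀ - d| / √(a² + b² + c²)
  = |2·0 + 5·3 + 2·10 - 15| / √(2² + 5² + 2²)
  = |0 + 15 + 20 - 15| / √(4 + 25 + 4)
  = |20| / √33
  = 20 / 5.745
  ≈ 3.482

3.482


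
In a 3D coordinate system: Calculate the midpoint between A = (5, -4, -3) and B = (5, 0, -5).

M = ((x₁+x₂)/2, (y₁+y₂)/2, (z₁+z₂)/2)
  = ((5 + 5)/2, (-4 + 0)/2, (-3 - 5)/2)
  = (10/2, -4/2, -8/2)
  = (5, -2, -4)

(5, -2, -4)


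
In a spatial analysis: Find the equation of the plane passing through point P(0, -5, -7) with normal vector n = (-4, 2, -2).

The plane through P with normal n = (a, b, c) satisfies n·(r - P) = 0,
i.e. ax + by + cz = a·x₀ + b·y₀ + c·z₀.
d = (-4)·0 + 2·(-5) + (-2)·(-7)
  = 0 - 10 + 14
  = 4
Equation: -4x + 2y - 2z = 4

-4x + 2y - 2z = 4


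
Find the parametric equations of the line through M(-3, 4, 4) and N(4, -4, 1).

Direction vector d = N - M = (4 + 3, -4 - 4, 1 - 4) = (7, -8, -3)
Parametric form r = M + t·d:
x = -3 + 7t, y = 4 - 8t, z = 4 - 3t

x = -3 + 7t, y = 4 - 8t, z = 4 - 3t


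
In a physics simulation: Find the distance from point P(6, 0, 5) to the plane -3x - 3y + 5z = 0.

distance = |a·x₀ + b·y₀ + c·z₀ - d| / √(a² + b² + c²)
  = |(-3)·6 + (-3)·0 + 5·5 - 0| / √((-3)² + (-3)² + 5²)
  = |-18 + 0 + 25 + 0| / √(9 + 9 + 25)
  = |7| / √43
  = 7 / 6.557
  ≈ 1.067

1.067


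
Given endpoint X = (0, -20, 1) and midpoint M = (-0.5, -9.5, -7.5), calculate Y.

Y = 2M - X
  = (2·(-0.5) - 0, 2·(-9.5) - (-20), 2·(-7.5) - 1)
  = (-1 + 0, -19 + 20, -15 - 1)
  = (-1, 1, -16)

(-1, 1, -16)


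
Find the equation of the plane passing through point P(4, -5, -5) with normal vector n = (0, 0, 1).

The plane through P with normal n = (a, b, c) satisfies n·(r - P) = 0,
i.e. ax + by + cz = a·x₀ + b·y₀ + c·z₀.
d = 0·4 + 0·(-5) + 1·(-5)
  = 0 + 0 - 5
  = -5
Equation: z = -5

z = -5


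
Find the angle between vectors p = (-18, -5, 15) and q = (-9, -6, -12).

p·q = (-18)·(-9) + (-5)·(-6) + 15·(-12) = 162 + 30 - 180 = 12
|p| = √((-18)² + (-5)² + 15²) = √574 ≈ 23.96
|q| = √((-9)² + (-6)² + (-12)²) = √261 ≈ 16.16
cos θ = (p·q)/(|p||q|) = 12/(23.96·16.16) ≈ 0.031
θ = arccos(0.031) ≈ 88.22°

88.22°


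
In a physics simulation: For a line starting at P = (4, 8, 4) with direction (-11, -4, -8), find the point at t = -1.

P(t) = P + t·d
  = (4 + (-11)·(-1), 8 + (-4)·(-1), 4 + (-8)·(-1))
  = (4 + 11, 8 + 4, 4 + 8)
  = (15, 12, 12)

(15, 12, 12)


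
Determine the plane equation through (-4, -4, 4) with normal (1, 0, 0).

The plane through P with normal n = (a, b, c) satisfies n·(r - P) = 0,
i.e. ax + by + cz = a·x₀ + b·y₀ + c·z₀.
d = 1·(-4) + 0·(-4) + 0·4
  = -4 + 0 + 0
  = -4
Equation: x = -4

x = -4


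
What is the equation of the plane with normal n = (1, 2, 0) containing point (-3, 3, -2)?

The plane through P with normal n = (a, b, c) satisfies n·(r - P) = 0,
i.e. ax + by + cz = a·x₀ + b·y₀ + c·z₀.
d = 1·(-3) + 2·3 + 0·(-2)
  = -3 + 6 + 0
  = 3
Equation: x + 2y = 3

x + 2y = 3


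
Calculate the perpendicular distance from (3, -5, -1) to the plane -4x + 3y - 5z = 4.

distance = |a·x₀ + b·y₀ + c·z₀ - d| / √(a² + b² + c²)
  = |(-4)·3 + 3·(-5) + (-5)·(-1) - 4| / √((-4)² + 3² + (-5)²)
  = |-12 - 15 + 5 - 4| / √(16 + 9 + 25)
  = |-26| / √50
  = 26 / 7.071
  ≈ 3.677

3.677


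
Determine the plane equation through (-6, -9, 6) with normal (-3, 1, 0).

The plane through P with normal n = (a, b, c) satisfies n·(r - P) = 0,
i.e. ax + by + cz = a·x₀ + b·y₀ + c·z₀.
d = (-3)·(-6) + 1·(-9) + 0·6
  = 18 - 9 + 0
  = 9
Equation: -3x + y = 9

-3x + y = 9


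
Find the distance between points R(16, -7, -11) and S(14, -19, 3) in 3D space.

d = √[(x₂-x₁)² + (y₂-y₁)² + (z₂-z₁)²]
  = √[(-2)² + (-12)² + 14²]
  = √[4 + 144 + 196]
  = √344
  ≈ 18.55

18.55


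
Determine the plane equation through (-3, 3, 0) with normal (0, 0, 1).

The plane through P with normal n = (a, b, c) satisfies n·(r - P) = 0,
i.e. ax + by + cz = a·x₀ + b·y₀ + c·z₀.
d = 0·(-3) + 0·3 + 1·0
  = 0 + 0 + 0
  = 0
Equation: z = 0

z = 0


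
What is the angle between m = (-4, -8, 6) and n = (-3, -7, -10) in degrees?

m·n = (-4)·(-3) + (-8)·(-7) + 6·(-10) = 12 + 56 - 60 = 8
|m| = √((-4)² + (-8)² + 6²) = √116 ≈ 10.77
|n| = √((-3)² + (-7)² + (-10)²) = √158 ≈ 12.57
cos θ = (m·n)/(|m||n|) = 8/(10.77·12.57) ≈ 0.05909
θ = arccos(0.05909) ≈ 86.61°

86.61°


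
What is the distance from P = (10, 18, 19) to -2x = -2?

distance = |a·x₀ + b·y₀ + c·z₀ - d| / √(a² + b² + c²)
  = |(-2)·10 + 0·18 + 0·19 - (-2)| / √((-2)² + 0² + 0²)
  = |-20 + 0 + 0 + 2| / √(4 + 0 + 0)
  = |-18| / √4
  = 18 / 2
  ≈ 9

9


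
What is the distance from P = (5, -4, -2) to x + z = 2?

distance = |a·x₀ + b·y₀ + c·z₀ - d| / √(a² + b² + c²)
  = |1·5 + 0·(-4) + 1·(-2) - 2| / √(1² + 0² + 1²)
  = |5 + 0 - 2 - 2| / √(1 + 0 + 1)
  = |1| / √2
  = 1 / 1.414
  ≈ 0.7071

0.7071


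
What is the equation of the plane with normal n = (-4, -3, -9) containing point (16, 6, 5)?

The plane through P with normal n = (a, b, c) satisfies n·(r - P) = 0,
i.e. ax + by + cz = a·x₀ + b·y₀ + c·z₀.
d = (-4)·16 + (-3)·6 + (-9)·5
  = -64 - 18 - 45
  = -127
Equation: -4x - 3y - 9z = -127

-4x - 3y - 9z = -127


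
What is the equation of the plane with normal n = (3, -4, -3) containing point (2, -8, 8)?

The plane through P with normal n = (a, b, c) satisfies n·(r - P) = 0,
i.e. ax + by + cz = a·x₀ + b·y₀ + c·z₀.
d = 3·2 + (-4)·(-8) + (-3)·8
  = 6 + 32 - 24
  = 14
Equation: 3x - 4y - 3z = 14

3x - 4y - 3z = 14


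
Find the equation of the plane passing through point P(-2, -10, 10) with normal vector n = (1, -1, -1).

The plane through P with normal n = (a, b, c) satisfies n·(r - P) = 0,
i.e. ax + by + cz = a·x₀ + b·y₀ + c·z₀.
d = 1·(-2) + (-1)·(-10) + (-1)·10
  = -2 + 10 - 10
  = -2
Equation: x - y - z = -2

x - y - z = -2


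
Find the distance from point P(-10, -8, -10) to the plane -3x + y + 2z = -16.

distance = |a·x₀ + b·y₀ + c·z₀ - d| / √(a² + b² + c²)
  = |(-3)·(-10) + 1·(-8) + 2·(-10) - (-16)| / √((-3)² + 1² + 2²)
  = |30 - 8 - 20 + 16| / √(9 + 1 + 4)
  = |18| / √14
  = 18 / 3.742
  ≈ 4.811

4.811


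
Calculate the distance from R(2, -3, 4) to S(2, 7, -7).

d = √[(x₂-x₁)² + (y₂-y₁)² + (z₂-z₁)²]
  = √[0² + 10² + (-11)²]
  = √[0 + 100 + 121]
  = √221
  ≈ 14.87

14.87


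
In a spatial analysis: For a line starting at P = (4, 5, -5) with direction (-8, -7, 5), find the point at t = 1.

P(t) = P + t·d
  = (4 + (-8)·1, 5 + (-7)·1, -5 + 5·1)
  = (4 - 8, 5 - 7, -5 + 5)
  = (-4, -2, 0)

(-4, -2, 0)


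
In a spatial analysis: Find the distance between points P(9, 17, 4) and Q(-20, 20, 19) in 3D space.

d = √[(x₂-x₁)² + (y₂-y₁)² + (z₂-z₁)²]
  = √[(-29)² + 3² + 15²]
  = √[841 + 9 + 225]
  = √1075
  ≈ 32.79

32.79


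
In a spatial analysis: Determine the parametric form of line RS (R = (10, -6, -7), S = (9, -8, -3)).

Direction vector d = S - R = (9 - 10, -8 + 6, -3 + 7) = (-1, -2, 4)
Parametric form r = R + t·d:
x = 10 - t, y = -6 - 2t, z = -7 + 4t

x = 10 - t, y = -6 - 2t, z = -7 + 4t


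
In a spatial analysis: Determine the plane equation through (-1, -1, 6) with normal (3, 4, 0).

The plane through P with normal n = (a, b, c) satisfies n·(r - P) = 0,
i.e. ax + by + cz = a·x₀ + b·y₀ + c·z₀.
d = 3·(-1) + 4·(-1) + 0·6
  = -3 - 4 + 0
  = -7
Equation: 3x + 4y = -7

3x + 4y = -7


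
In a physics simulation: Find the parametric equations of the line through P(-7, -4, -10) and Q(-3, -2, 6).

Direction vector d = Q - P = (-3 + 7, -2 + 4, 6 + 10) = (4, 2, 16)
Parametric form r = P + t·d:
x = -7 + 4t, y = -4 + 2t, z = -10 + 16t

x = -7 + 4t, y = -4 + 2t, z = -10 + 16t


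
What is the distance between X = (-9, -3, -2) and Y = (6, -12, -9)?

d = √[(x₂-x₁)² + (y₂-y₁)² + (z₂-z₁)²]
  = √[15² + (-9)² + (-7)²]
  = √[225 + 81 + 49]
  = √355
  ≈ 18.84

18.84


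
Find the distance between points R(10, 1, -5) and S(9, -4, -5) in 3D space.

d = √[(x₂-x₁)² + (y₂-y₁)² + (z₂-z₁)²]
  = √[(-1)² + (-5)² + 0²]
  = √[1 + 25 + 0]
  = √26
  ≈ 5.099

5.099


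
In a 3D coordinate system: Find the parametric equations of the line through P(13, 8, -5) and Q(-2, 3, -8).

Direction vector d = Q - P = (-2 - 13, 3 - 8, -8 + 5) = (-15, -5, -3)
Parametric form r = P + t·d:
x = 13 - 15t, y = 8 - 5t, z = -5 - 3t

x = 13 - 15t, y = 8 - 5t, z = -5 - 3t


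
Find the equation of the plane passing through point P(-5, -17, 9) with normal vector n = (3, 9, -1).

The plane through P with normal n = (a, b, c) satisfies n·(r - P) = 0,
i.e. ax + by + cz = a·x₀ + b·y₀ + c·z₀.
d = 3·(-5) + 9·(-17) + (-1)·9
  = -15 - 153 - 9
  = -177
Equation: 3x + 9y - z = -177

3x + 9y - z = -177


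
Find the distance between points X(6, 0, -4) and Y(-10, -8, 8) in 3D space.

d = √[(x₂-x₁)² + (y₂-y₁)² + (z₂-z₁)²]
  = √[(-16)² + (-8)² + 12²]
  = √[256 + 64 + 144]
  = √464
  ≈ 21.54

21.54


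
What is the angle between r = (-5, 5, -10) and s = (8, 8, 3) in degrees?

r·s = (-5)·8 + 5·8 + (-10)·3 = -40 + 40 - 30 = -30
|r| = √((-5)² + 5² + (-10)²) = √150 ≈ 12.25
|s| = √(8² + 8² + 3²) = √137 ≈ 11.7
cos θ = (r·s)/(|r||s|) = -30/(12.25·11.7) ≈ -0.2093
θ = arccos(-0.2093) ≈ 102.1°

102.1°


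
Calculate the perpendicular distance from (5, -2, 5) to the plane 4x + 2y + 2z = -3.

distance = |a·x₀ + b·y₀ + c·z₀ - d| / √(a² + b² + c²)
  = |4·5 + 2·(-2) + 2·5 - (-3)| / √(4² + 2² + 2²)
  = |20 - 4 + 10 + 3| / √(16 + 4 + 4)
  = |29| / √24
  = 29 / 4.899
  ≈ 5.92

5.92


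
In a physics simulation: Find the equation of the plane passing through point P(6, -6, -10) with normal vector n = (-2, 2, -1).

The plane through P with normal n = (a, b, c) satisfies n·(r - P) = 0,
i.e. ax + by + cz = a·x₀ + b·y₀ + c·z₀.
d = (-2)·6 + 2·(-6) + (-1)·(-10)
  = -12 - 12 + 10
  = -14
Equation: -2x + 2y - z = -14

-2x + 2y - z = -14


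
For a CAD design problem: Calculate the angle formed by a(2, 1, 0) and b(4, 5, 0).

a·b = 2·4 + 1·5 + 0·0 = 8 + 5 + 0 = 13
|a| = √(2² + 1² + 0²) = √5 ≈ 2.236
|b| = √(4² + 5² + 0²) = √41 ≈ 6.403
cos θ = (a·b)/(|a||b|) = 13/(2.236·6.403) ≈ 0.908
θ = arccos(0.908) ≈ 24.78°

24.78°


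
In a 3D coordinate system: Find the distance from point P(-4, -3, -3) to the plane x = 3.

distance = |a·x₀ + b·y₀ + c·z₀ - d| / √(a² + b² + c²)
  = |1·(-4) + 0·(-3) + 0·(-3) - 3| / √(1² + 0² + 0²)
  = |-4 + 0 + 0 - 3| / √(1 + 0 + 0)
  = |-7| / √1
  = 7 / 1
  ≈ 7

7


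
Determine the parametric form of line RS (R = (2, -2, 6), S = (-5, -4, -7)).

Direction vector d = S - R = (-5 - 2, -4 + 2, -7 - 6) = (-7, -2, -13)
Parametric form r = R + t·d:
x = 2 - 7t, y = -2 - 2t, z = 6 - 13t

x = 2 - 7t, y = -2 - 2t, z = 6 - 13t


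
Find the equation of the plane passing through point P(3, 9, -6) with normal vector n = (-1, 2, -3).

The plane through P with normal n = (a, b, c) satisfies n·(r - P) = 0,
i.e. ax + by + cz = a·x₀ + b·y₀ + c·z₀.
d = (-1)·3 + 2·9 + (-3)·(-6)
  = -3 + 18 + 18
  = 33
Equation: -x + 2y - 3z = 33

-x + 2y - 3z = 33


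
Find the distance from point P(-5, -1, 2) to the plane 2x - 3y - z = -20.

distance = |a·x₀ + b·y₀ + c·z₀ - d| / √(a² + b² + c²)
  = |2·(-5) + (-3)·(-1) + (-1)·2 - (-20)| / √(2² + (-3)² + (-1)²)
  = |-10 + 3 - 2 + 20| / √(4 + 9 + 1)
  = |11| / √14
  = 11 / 3.742
  ≈ 2.94

2.94


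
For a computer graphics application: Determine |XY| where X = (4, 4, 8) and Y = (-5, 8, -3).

d = √[(x₂-x₁)² + (y₂-y₁)² + (z₂-z₁)²]
  = √[(-9)² + 4² + (-11)²]
  = √[81 + 16 + 121]
  = √218
  ≈ 14.76

14.76


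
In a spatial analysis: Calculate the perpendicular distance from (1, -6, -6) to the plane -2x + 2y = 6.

distance = |a·x₀ + b·y₀ + c·z₀ - d| / √(a² + b² + c²)
  = |(-2)·1 + 2·(-6) + 0·(-6) - 6| / √((-2)² + 2² + 0²)
  = |-2 - 12 + 0 - 6| / √(4 + 4 + 0)
  = |-20| / √8
  = 20 / 2.828
  ≈ 7.071

7.071


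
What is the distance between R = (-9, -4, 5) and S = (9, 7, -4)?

d = √[(x₂-x₁)² + (y₂-y₁)² + (z₂-z₁)²]
  = √[18² + 11² + (-9)²]
  = √[324 + 121 + 81]
  = √526
  ≈ 22.93

22.93


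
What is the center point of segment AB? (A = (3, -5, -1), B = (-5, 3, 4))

M = ((x₁+x₂)/2, (y₁+y₂)/2, (z₁+z₂)/2)
  = ((3 - 5)/2, (-5 + 3)/2, (-1 + 4)/2)
  = (-2/2, -2/2, 3/2)
  = (-1, -1, 1.5)

(-1, -1, 1.5)


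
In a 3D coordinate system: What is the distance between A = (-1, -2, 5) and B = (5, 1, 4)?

d = √[(x₂-x₁)² + (y₂-y₁)² + (z₂-z₁)²]
  = √[6² + 3² + (-1)²]
  = √[36 + 9 + 1]
  = √46
  ≈ 6.782

6.782


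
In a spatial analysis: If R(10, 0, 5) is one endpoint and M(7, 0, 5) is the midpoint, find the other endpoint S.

S = 2M - R
  = (2·7 - 10, 2·0 - 0, 2·5 - 5)
  = (14 - 10, 0 + 0, 10 - 5)
  = (4, 0, 5)

(4, 0, 5)


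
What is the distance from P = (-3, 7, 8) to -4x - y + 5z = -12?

distance = |a·x₀ + b·y₀ + c·z₀ - d| / √(a² + b² + c²)
  = |(-4)·(-3) + (-1)·7 + 5·8 - (-12)| / √((-4)² + (-1)² + 5²)
  = |12 - 7 + 40 + 12| / √(16 + 1 + 25)
  = |57| / √42
  = 57 / 6.481
  ≈ 8.795

8.795


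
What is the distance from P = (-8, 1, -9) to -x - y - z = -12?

distance = |a·x₀ + b·y₀ + c·z₀ - d| / √(a² + b² + c²)
  = |(-1)·(-8) + (-1)·1 + (-1)·(-9) - (-12)| / √((-1)² + (-1)² + (-1)²)
  = |8 - 1 + 9 + 12| / √(1 + 1 + 1)
  = |28| / √3
  = 28 / 1.732
  ≈ 16.17

16.17


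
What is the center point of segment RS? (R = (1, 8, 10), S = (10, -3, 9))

M = ((x₁+x₂)/2, (y₁+y₂)/2, (z₁+z₂)/2)
  = ((1 + 10)/2, (8 - 3)/2, (10 + 9)/2)
  = (11/2, 5/2, 19/2)
  = (5.5, 2.5, 9.5)

(5.5, 2.5, 9.5)


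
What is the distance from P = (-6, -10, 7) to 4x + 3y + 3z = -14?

distance = |a·x₀ + b·y₀ + c·z₀ - d| / √(a² + b² + c²)
  = |4·(-6) + 3·(-10) + 3·7 - (-14)| / √(4² + 3² + 3²)
  = |-24 - 30 + 21 + 14| / √(16 + 9 + 9)
  = |-19| / √34
  = 19 / 5.831
  ≈ 3.258

3.258


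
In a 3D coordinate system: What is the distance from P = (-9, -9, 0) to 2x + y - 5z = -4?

distance = |a·x₀ + b·y₀ + c·z₀ - d| / √(a² + b² + c²)
  = |2·(-9) + 1·(-9) + (-5)·0 - (-4)| / √(2² + 1² + (-5)²)
  = |-18 - 9 + 0 + 4| / √(4 + 1 + 25)
  = |-23| / √30
  = 23 / 5.477
  ≈ 4.199

4.199


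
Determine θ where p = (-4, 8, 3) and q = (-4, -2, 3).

p·q = (-4)·(-4) + 8·(-2) + 3·3 = 16 - 16 + 9 = 9
|p| = √((-4)² + 8² + 3²) = √89 ≈ 9.434
|q| = √((-4)² + (-2)² + 3²) = √29 ≈ 5.385
cos θ = (p·q)/(|p||q|) = 9/(9.434·5.385) ≈ 0.1772
θ = arccos(0.1772) ≈ 79.8°

79.8°


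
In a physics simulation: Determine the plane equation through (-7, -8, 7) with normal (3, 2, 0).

The plane through P with normal n = (a, b, c) satisfies n·(r - P) = 0,
i.e. ax + by + cz = a·x₀ + b·y₀ + c·z₀.
d = 3·(-7) + 2·(-8) + 0·7
  = -21 - 16 + 0
  = -37
Equation: 3x + 2y = -37

3x + 2y = -37


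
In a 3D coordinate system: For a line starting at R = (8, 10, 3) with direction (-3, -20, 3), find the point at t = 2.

P(t) = R + t·d
  = (8 + (-3)·2, 10 + (-20)·2, 3 + 3·2)
  = (8 - 6, 10 - 40, 3 + 6)
  = (2, -30, 9)

(2, -30, 9)


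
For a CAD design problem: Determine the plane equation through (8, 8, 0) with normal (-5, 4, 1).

The plane through P with normal n = (a, b, c) satisfies n·(r - P) = 0,
i.e. ax + by + cz = a·x₀ + b·y₀ + c·z₀.
d = (-5)·8 + 4·8 + 1·0
  = -40 + 32 + 0
  = -8
Equation: -5x + 4y + z = -8

-5x + 4y + z = -8


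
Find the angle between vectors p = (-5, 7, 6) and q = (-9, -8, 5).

p·q = (-5)·(-9) + 7·(-8) + 6·5 = 45 - 56 + 30 = 19
|p| = √((-5)² + 7² + 6²) = √110 ≈ 10.49
|q| = √((-9)² + (-8)² + 5²) = √170 ≈ 13.04
cos θ = (p·q)/(|p||q|) = 19/(10.49·13.04) ≈ 0.1389
θ = arccos(0.1389) ≈ 82.01°

82.01°


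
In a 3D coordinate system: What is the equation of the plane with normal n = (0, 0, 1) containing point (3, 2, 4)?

The plane through P with normal n = (a, b, c) satisfies n·(r - P) = 0,
i.e. ax + by + cz = a·x₀ + b·y₀ + c·z₀.
d = 0·3 + 0·2 + 1·4
  = 0 + 0 + 4
  = 4
Equation: z = 4

z = 4


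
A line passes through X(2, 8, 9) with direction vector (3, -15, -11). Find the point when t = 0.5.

P(t) = X + t·d
  = (2 + 3·0.5, 8 + (-15)·0.5, 9 + (-11)·0.5)
  = (2 + 1.5, 8 - 7.5, 9 - 5.5)
  = (3.5, 0.5, 3.5)

(3.5, 0.5, 3.5)


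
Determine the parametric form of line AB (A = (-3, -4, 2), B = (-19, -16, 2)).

Direction vector d = B - A = (-19 + 3, -16 + 4, 2 - 2) = (-16, -12, 0)
Parametric form r = A + t·d:
x = -3 - 16t, y = -4 - 12t, z = 2

x = -3 - 16t, y = -4 - 12t, z = 2


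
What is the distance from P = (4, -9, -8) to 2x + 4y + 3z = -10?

distance = |a·x₀ + b·y₀ + c·z₀ - d| / √(a² + b² + c²)
  = |2·4 + 4·(-9) + 3·(-8) - (-10)| / √(2² + 4² + 3²)
  = |8 - 36 - 24 + 10| / √(4 + 16 + 9)
  = |-42| / √29
  = 42 / 5.385
  ≈ 7.799

7.799


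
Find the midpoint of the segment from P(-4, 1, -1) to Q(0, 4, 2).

M = ((x₁+x₂)/2, (y₁+y₂)/2, (z₁+z₂)/2)
  = ((-4 + 0)/2, (1 + 4)/2, (-1 + 2)/2)
  = (-4/2, 5/2, 1/2)
  = (-2, 2.5, 0.5)

(-2, 2.5, 0.5)


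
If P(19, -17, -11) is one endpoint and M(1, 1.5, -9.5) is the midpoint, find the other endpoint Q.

Q = 2M - P
  = (2·1 - 19, 2·1.5 - (-17), 2·(-9.5) - (-11))
  = (2 - 19, 3 + 17, -19 + 11)
  = (-17, 20, -8)

(-17, 20, -8)


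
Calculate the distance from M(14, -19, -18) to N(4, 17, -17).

d = √[(x₂-x₁)² + (y₂-y₁)² + (z₂-z₁)²]
  = √[(-10)² + 36² + 1²]
  = √[100 + 1296 + 1]
  = √1397
  ≈ 37.38

37.38


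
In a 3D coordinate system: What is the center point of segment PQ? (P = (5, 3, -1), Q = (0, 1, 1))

M = ((x₁+x₂)/2, (y₁+y₂)/2, (z₁+z₂)/2)
  = ((5 + 0)/2, (3 + 1)/2, (-1 + 1)/2)
  = (5/2, 4/2, 0/2)
  = (2.5, 2, 0)

(2.5, 2, 0)


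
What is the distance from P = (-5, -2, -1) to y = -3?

distance = |a·x₀ + b·y₀ + c·z₀ - d| / √(a² + b² + c²)
  = |0·(-5) + 1·(-2) + 0·(-1) - (-3)| / √(0² + 1² + 0²)
  = |0 - 2 + 0 + 3| / √(0 + 1 + 0)
  = |1| / √1
  = 1 / 1
  ≈ 1

1


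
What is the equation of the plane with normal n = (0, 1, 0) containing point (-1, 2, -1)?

The plane through P with normal n = (a, b, c) satisfies n·(r - P) = 0,
i.e. ax + by + cz = a·x₀ + b·y₀ + c·z₀.
d = 0·(-1) + 1·2 + 0·(-1)
  = 0 + 2 + 0
  = 2
Equation: y = 2

y = 2


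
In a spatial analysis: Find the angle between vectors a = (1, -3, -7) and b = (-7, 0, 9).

a·b = 1·(-7) + (-3)·0 + (-7)·9 = -7 + 0 - 63 = -70
|a| = √(1² + (-3)² + (-7)²) = √59 ≈ 7.681
|b| = √((-7)² + 0² + 9²) = √130 ≈ 11.4
cos θ = (a·b)/(|a||b|) = -70/(7.681·11.4) ≈ -0.7993
θ = arccos(-0.7993) ≈ 143.1°

143.1°


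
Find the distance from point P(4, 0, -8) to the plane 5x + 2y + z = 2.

distance = |a·x₀ + b·y₀ + c·z₀ - d| / √(a² + b² + c²)
  = |5·4 + 2·0 + 1·(-8) - 2| / √(5² + 2² + 1²)
  = |20 + 0 - 8 - 2| / √(25 + 4 + 1)
  = |10| / √30
  = 10 / 5.477
  ≈ 1.826

1.826


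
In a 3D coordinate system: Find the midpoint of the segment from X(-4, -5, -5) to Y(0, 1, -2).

M = ((x₁+x₂)/2, (y₁+y₂)/2, (z₁+z₂)/2)
  = ((-4 + 0)/2, (-5 + 1)/2, (-5 - 2)/2)
  = (-4/2, -4/2, -7/2)
  = (-2, -2, -3.5)

(-2, -2, -3.5)


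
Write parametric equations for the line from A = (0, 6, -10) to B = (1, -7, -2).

Direction vector d = B - A = (1 + 0, -7 - 6, -2 + 10) = (1, -13, 8)
Parametric form r = A + t·d:
x = 0 + t, y = 6 - 13t, z = -10 + 8t

x = 0 + t, y = 6 - 13t, z = -10 + 8t


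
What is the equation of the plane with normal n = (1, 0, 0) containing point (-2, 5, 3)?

The plane through P with normal n = (a, b, c) satisfies n·(r - P) = 0,
i.e. ax + by + cz = a·x₀ + b·y₀ + c·z₀.
d = 1·(-2) + 0·5 + 0·3
  = -2 + 0 + 0
  = -2
Equation: x = -2

x = -2


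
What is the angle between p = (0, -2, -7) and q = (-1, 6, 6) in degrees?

p·q = 0·(-1) + (-2)·6 + (-7)·6 = 0 - 12 - 42 = -54
|p| = √(0² + (-2)² + (-7)²) = √53 ≈ 7.28
|q| = √((-1)² + 6² + 6²) = √73 ≈ 8.544
cos θ = (p·q)/(|p||q|) = -54/(7.28·8.544) ≈ -0.8681
θ = arccos(-0.8681) ≈ 150.2°

150.2°


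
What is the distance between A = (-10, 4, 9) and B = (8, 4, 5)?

d = √[(x₂-x₁)² + (y₂-y₁)² + (z₂-z₁)²]
  = √[18² + 0² + (-4)²]
  = √[324 + 0 + 16]
  = √340
  ≈ 18.44

18.44


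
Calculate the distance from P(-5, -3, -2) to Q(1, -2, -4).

d = √[(x₂-x₁)² + (y₂-y₁)² + (z₂-z₁)²]
  = √[6² + 1² + (-2)²]
  = √[36 + 1 + 4]
  = √41
  ≈ 6.403

6.403


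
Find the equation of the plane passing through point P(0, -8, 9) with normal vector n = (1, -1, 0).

The plane through P with normal n = (a, b, c) satisfies n·(r - P) = 0,
i.e. ax + by + cz = a·x₀ + b·y₀ + c·z₀.
d = 1·0 + (-1)·(-8) + 0·9
  = 0 + 8 + 0
  = 8
Equation: x - y = 8

x - y = 8


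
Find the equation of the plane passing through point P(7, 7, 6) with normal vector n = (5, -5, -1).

The plane through P with normal n = (a, b, c) satisfies n·(r - P) = 0,
i.e. ax + by + cz = a·x₀ + b·y₀ + c·z₀.
d = 5·7 + (-5)·7 + (-1)·6
  = 35 - 35 - 6
  = -6
Equation: 5x - 5y - z = -6

5x - 5y - z = -6


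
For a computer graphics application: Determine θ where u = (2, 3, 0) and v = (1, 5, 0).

u·v = 2·1 + 3·5 + 0·0 = 2 + 15 + 0 = 17
|u| = √(2² + 3² + 0²) = √13 ≈ 3.606
|v| = √(1² + 5² + 0²) = √26 ≈ 5.099
cos θ = (u·v)/(|u||v|) = 17/(3.606·5.099) ≈ 0.9247
θ = arccos(0.9247) ≈ 22.38°

22.38°


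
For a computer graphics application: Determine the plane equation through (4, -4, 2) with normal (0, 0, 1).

The plane through P with normal n = (a, b, c) satisfies n·(r - P) = 0,
i.e. ax + by + cz = a·x₀ + b·y₀ + c·z₀.
d = 0·4 + 0·(-4) + 1·2
  = 0 + 0 + 2
  = 2
Equation: z = 2

z = 2


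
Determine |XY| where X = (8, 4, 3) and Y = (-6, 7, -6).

d = √[(x₂-x₁)² + (y₂-y₁)² + (z₂-z₁)²]
  = √[(-14)² + 3² + (-9)²]
  = √[196 + 9 + 81]
  = √286
  ≈ 16.91

16.91


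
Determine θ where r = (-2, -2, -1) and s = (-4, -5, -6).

r·s = (-2)·(-4) + (-2)·(-5) + (-1)·(-6) = 8 + 10 + 6 = 24
|r| = √((-2)² + (-2)² + (-1)²) = √9 ≈ 3
|s| = √((-4)² + (-5)² + (-6)²) = √77 ≈ 8.775
cos θ = (r·s)/(|r||s|) = 24/(3·8.775) ≈ 0.9117
θ = arccos(0.9117) ≈ 24.26°

24.26°


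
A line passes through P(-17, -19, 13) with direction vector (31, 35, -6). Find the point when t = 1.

P(t) = P + t·d
  = (-17 + 31·1, -19 + 35·1, 13 + (-6)·1)
  = (-17 + 31, -19 + 35, 13 - 6)
  = (14, 16, 7)

(14, 16, 7)


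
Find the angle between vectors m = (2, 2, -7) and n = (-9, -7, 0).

m·n = 2·(-9) + 2·(-7) + (-7)·0 = -18 - 14 + 0 = -32
|m| = √(2² + 2² + (-7)²) = √57 ≈ 7.55
|n| = √((-9)² + (-7)² + 0²) = √130 ≈ 11.4
cos θ = (m·n)/(|m||n|) = -32/(7.55·11.4) ≈ -0.3717
θ = arccos(-0.3717) ≈ 111.8°

111.8°


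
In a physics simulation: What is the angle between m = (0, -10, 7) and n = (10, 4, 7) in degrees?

m·n = 0·10 + (-10)·4 + 7·7 = 0 - 40 + 49 = 9
|m| = √(0² + (-10)² + 7²) = √149 ≈ 12.21
|n| = √(10² + 4² + 7²) = √165 ≈ 12.85
cos θ = (m·n)/(|m||n|) = 9/(12.21·12.85) ≈ 0.0574
θ = arccos(0.0574) ≈ 86.71°

86.71°


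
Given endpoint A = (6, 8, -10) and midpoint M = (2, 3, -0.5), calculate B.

B = 2M - A
  = (2·2 - 6, 2·3 - 8, 2·(-0.5) - (-10))
  = (4 - 6, 6 - 8, -1 + 10)
  = (-2, -2, 9)

(-2, -2, 9)


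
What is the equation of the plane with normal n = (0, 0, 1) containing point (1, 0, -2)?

The plane through P with normal n = (a, b, c) satisfies n·(r - P) = 0,
i.e. ax + by + cz = a·x₀ + b·y₀ + c·z₀.
d = 0·1 + 0·0 + 1·(-2)
  = 0 + 0 - 2
  = -2
Equation: z = -2

z = -2


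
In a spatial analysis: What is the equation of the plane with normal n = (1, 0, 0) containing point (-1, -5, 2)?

The plane through P with normal n = (a, b, c) satisfies n·(r - P) = 0,
i.e. ax + by + cz = a·x₀ + b·y₀ + c·z₀.
d = 1·(-1) + 0·(-5) + 0·2
  = -1 + 0 + 0
  = -1
Equation: x = -1

x = -1


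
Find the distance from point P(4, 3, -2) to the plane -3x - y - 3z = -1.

distance = |a·x₀ + b·y₀ + c·z₀ - d| / √(a² + b² + c²)
  = |(-3)·4 + (-1)·3 + (-3)·(-2) - (-1)| / √((-3)² + (-1)² + (-3)²)
  = |-12 - 3 + 6 + 1| / √(9 + 1 + 9)
  = |-8| / √19
  = 8 / 4.359
  ≈ 1.835

1.835


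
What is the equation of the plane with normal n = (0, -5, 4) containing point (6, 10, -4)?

The plane through P with normal n = (a, b, c) satisfies n·(r - P) = 0,
i.e. ax + by + cz = a·x₀ + b·y₀ + c·z₀.
d = 0·6 + (-5)·10 + 4·(-4)
  = 0 - 50 - 16
  = -66
Equation: -5y + 4z = -66

-5y + 4z = -66


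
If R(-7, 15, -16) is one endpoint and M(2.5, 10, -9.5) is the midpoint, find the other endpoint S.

S = 2M - R
  = (2·2.5 - (-7), 2·10 - 15, 2·(-9.5) - (-16))
  = (5 + 7, 20 - 15, -19 + 16)
  = (12, 5, -3)

(12, 5, -3)


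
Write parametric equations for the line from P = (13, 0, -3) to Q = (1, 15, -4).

Direction vector d = Q - P = (1 - 13, 15 + 0, -4 + 3) = (-12, 15, -1)
Parametric form r = P + t·d:
x = 13 - 12t, y = 0 + 15t, z = -3 - t

x = 13 - 12t, y = 0 + 15t, z = -3 - t
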